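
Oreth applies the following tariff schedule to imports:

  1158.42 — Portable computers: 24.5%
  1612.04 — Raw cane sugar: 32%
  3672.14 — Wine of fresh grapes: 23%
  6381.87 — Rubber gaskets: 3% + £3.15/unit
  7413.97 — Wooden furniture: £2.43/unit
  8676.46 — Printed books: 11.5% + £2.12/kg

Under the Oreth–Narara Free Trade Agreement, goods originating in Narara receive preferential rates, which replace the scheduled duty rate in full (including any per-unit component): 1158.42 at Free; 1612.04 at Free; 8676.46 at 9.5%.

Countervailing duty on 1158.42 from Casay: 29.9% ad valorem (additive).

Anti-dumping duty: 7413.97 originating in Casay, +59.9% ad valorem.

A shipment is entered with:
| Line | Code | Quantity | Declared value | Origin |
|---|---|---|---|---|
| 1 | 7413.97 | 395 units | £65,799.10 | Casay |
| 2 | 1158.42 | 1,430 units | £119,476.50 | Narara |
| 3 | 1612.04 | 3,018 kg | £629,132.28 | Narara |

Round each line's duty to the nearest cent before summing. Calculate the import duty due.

Line 1 (7413.97, Casay, 395 units, £65,799.10):
Base rate for 7413.97 is £2.43/unit.
Additional duty on 7413.97 from Casay: +59.9% ad valorem. Applied ad valorem rate = 59.9%.
Duty = £65,799.10 × 59.9% + 395 × £2.43 = £40,373.51.
Line 2 (1158.42, Narara, 1,430 units, £119,476.50):
Base rate for 1158.42 is 24.5%.
Origin Narara qualifies under the Oreth–Narara agreement and 1158.42 is covered: preferential rate Free applies instead.
The additional-duty order on 1158.42 targets Casay, not Narara; it does not apply.
Duty = £119,476.50 × 0% = £0.00.
Line 3 (1612.04, Narara, 3,018 kg, £629,132.28):
Base rate for 1612.04 is 32%.
Origin Narara qualifies under the Oreth–Narara agreement and 1612.04 is covered: preferential rate Free applies instead.
Duty = £629,132.28 × 0% = £0.00.
Total = £40,373.51 + £0.00 + £0.00 = £40,373.51.

£40,373.51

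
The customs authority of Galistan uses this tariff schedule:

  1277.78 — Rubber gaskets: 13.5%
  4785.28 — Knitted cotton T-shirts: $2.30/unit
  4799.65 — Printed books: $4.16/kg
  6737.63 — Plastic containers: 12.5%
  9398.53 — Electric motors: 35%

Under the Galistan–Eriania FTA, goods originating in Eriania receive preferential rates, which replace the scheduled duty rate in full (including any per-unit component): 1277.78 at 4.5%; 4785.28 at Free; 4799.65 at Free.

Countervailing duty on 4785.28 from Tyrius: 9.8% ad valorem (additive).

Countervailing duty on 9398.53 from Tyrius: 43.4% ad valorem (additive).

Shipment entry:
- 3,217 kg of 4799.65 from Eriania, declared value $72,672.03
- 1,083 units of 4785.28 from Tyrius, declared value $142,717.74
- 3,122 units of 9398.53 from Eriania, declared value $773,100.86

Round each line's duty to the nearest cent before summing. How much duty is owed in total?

Line 1 (4799.65, Eriania, 3,217 kg, $72,672.03):
Base rate for 4799.65 is $4.16/kg.
Origin Eriania qualifies under the Galistan–Eriania agreement and 4799.65 is covered: preferential rate Free applies instead.
Duty = $72,672.03 × 0% = $0.00.
Line 2 (4785.28, Tyrius, 1,083 units, $142,717.74):
Base rate for 4785.28 is $2.30/unit.
4785.28 has an FTA preferential rate, but origin Tyrius is not Eriania; base rate stands.
Additional duty on 4785.28 from Tyrius: +9.8% ad valorem. Applied ad valorem rate = 9.8%.
Duty = $142,717.74 × 9.8% + 1,083 × $2.30 = $16,477.24.
Line 3 (9398.53, Eriania, 3,122 units, $773,100.86):
Base rate for 9398.53 is 35%.
Origin Eriania is the FTA partner but 9398.53 is not on the preference list; base rate stands.
The additional-duty order on 9398.53 targets Tyrius, not Eriania; it does not apply.
Duty = $773,100.86 × 35% = $270,585.30.
Total = $0.00 + $16,477.24 + $270,585.30 = $287,062.54.

$287,062.54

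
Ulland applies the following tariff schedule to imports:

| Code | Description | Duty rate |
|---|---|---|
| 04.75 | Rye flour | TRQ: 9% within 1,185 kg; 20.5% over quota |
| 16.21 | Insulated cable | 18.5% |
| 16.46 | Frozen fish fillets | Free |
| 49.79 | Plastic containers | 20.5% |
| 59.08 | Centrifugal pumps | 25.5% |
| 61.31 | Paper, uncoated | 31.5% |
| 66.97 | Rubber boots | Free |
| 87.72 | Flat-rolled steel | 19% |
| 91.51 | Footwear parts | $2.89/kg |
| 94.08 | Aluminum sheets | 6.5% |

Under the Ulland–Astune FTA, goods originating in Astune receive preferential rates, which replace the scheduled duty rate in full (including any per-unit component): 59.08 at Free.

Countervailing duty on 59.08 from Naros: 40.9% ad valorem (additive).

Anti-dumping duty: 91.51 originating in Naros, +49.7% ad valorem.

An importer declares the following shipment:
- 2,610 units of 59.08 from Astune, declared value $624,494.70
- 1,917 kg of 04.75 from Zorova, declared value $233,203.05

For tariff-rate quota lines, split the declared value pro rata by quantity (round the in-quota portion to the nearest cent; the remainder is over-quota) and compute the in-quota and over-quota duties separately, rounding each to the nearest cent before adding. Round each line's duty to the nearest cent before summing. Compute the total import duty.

$31,228.77

Line 1 (59.08, Astune, 2,610 units, $624,494.70):
Base rate for 59.08 is 25.5%.
Origin Astune qualifies under the Ulland–Astune agreement and 59.08 is covered: preferential rate Free applies instead.
The additional-duty order on 59.08 targets Naros, not Astune; it does not apply.
Duty = $624,494.70 × 0% = $0.00.
Line 2 (04.75, Zorova, 1,917 kg, $233,203.05):
Code 04.75 is under a tariff-rate quota (threshold 1,185 kg). In-quota: 1,185 kg at 9%; over-quota: 732 kg at 20.5%.
Pro-rata value split: in-quota = $233,203.05 × 1,185/1,917 = $144,155.25; over-quota = $233,203.05 − $144,155.25 = $89,047.80.
In-quota duty = $144,155.25 × 9% = $12,973.97. Over-quota duty = $89,047.80 × 20.5% = $18,254.80.
Line duty = $12,973.97 + $18,254.80 = $31,228.77.
Total = $0.00 + $31,228.77 = $31,228.77.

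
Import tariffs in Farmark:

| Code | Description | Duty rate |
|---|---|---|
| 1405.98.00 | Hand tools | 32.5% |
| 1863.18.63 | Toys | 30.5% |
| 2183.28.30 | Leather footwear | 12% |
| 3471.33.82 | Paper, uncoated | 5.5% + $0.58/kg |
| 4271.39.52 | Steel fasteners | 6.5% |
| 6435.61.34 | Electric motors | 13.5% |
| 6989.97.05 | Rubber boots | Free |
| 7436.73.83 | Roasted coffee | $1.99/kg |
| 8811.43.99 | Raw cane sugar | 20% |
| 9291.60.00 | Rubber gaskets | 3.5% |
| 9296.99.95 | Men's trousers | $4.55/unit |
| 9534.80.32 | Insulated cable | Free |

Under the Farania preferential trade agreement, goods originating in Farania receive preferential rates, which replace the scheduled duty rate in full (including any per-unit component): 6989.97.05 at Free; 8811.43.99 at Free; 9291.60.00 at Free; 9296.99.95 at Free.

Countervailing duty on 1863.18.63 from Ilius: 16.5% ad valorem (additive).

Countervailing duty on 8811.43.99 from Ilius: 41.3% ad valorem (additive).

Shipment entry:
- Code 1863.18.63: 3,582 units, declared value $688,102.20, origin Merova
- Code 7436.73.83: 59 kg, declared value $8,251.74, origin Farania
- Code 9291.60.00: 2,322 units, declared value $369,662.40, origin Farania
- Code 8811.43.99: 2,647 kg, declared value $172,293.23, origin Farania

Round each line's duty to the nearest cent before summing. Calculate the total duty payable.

$209,988.58

Line 1 (1863.18.63, Merova, 3,582 units, $688,102.20):
Base rate for 1863.18.63 is 30.5%.
The additional-duty order on 1863.18.63 targets Ilius, not Merova; it does not apply.
Duty = $688,102.20 × 30.5% = $209,871.17.
Line 2 (7436.73.83, Farania, 59 kg, $8,251.74):
Base rate for 7436.73.83 is $1.99/kg.
Origin Farania is the FTA partner but 7436.73.83 is not on the preference list; base rate stands.
Duty = 59 × $1.99 = $117.41.
Line 3 (9291.60.00, Farania, 2,322 units, $369,662.40):
Base rate for 9291.60.00 is 3.5%.
Origin Farania qualifies under the Farmark–Farania agreement and 9291.60.00 is covered: preferential rate Free applies instead.
Duty = $369,662.40 × 0% = $0.00.
Line 4 (8811.43.99, Farania, 2,647 kg, $172,293.23):
Base rate for 8811.43.99 is 20%.
Origin Farania qualifies under the Farmark–Farania agreement and 8811.43.99 is covered: preferential rate Free applies instead.
The additional-duty order on 8811.43.99 targets Ilius, not Farania; it does not apply.
Duty = $172,293.23 × 0% = $0.00.
Total = $209,871.17 + $117.41 + $0.00 + $0.00 = $209,988.58.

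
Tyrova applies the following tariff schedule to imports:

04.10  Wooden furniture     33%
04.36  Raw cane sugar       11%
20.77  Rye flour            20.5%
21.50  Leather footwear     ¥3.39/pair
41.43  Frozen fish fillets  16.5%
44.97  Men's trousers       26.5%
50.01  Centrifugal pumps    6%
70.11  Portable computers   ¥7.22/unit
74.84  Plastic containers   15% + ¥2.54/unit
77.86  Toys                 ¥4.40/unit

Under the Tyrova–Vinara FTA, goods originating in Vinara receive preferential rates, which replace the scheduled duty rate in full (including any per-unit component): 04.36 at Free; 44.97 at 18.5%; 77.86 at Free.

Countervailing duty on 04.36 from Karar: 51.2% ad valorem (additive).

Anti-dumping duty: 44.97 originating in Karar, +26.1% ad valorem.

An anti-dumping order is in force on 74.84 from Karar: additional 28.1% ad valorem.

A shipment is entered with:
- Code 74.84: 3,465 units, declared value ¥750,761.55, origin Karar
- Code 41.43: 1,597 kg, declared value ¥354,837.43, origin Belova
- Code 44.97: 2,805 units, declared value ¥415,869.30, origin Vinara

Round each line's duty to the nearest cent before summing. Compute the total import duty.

¥467,863.33

Line 1 (74.84, Karar, 3,465 units, ¥750,761.55):
Base rate for 74.84 is 15% + ¥2.54/unit.
Additional duty on 74.84 from Karar: +28.1%. Applied ad valorem rate: 15% + 28.1% = 43.1%.
Duty = ¥750,761.55 × 43.1% + 3,465 × ¥2.54 = ¥332,379.33.
Line 2 (41.43, Belova, 1,597 kg, ¥354,837.43):
Base rate for 41.43 is 16.5%.
Duty = ¥354,837.43 × 16.5% = ¥58,548.18.
Line 3 (44.97, Vinara, 2,805 units, ¥415,869.30):
Base rate for 44.97 is 26.5%.
Origin Vinara qualifies under the Tyrova–Vinara agreement and 44.97 is covered: preferential rate 18.5% applies instead.
The additional-duty order on 44.97 targets Karar, not Vinara; it does not apply.
Duty = ¥415,869.30 × 18.5% = ¥76,935.82.
Total = ¥332,379.33 + ¥58,548.18 + ¥76,935.82 = ¥467,863.33.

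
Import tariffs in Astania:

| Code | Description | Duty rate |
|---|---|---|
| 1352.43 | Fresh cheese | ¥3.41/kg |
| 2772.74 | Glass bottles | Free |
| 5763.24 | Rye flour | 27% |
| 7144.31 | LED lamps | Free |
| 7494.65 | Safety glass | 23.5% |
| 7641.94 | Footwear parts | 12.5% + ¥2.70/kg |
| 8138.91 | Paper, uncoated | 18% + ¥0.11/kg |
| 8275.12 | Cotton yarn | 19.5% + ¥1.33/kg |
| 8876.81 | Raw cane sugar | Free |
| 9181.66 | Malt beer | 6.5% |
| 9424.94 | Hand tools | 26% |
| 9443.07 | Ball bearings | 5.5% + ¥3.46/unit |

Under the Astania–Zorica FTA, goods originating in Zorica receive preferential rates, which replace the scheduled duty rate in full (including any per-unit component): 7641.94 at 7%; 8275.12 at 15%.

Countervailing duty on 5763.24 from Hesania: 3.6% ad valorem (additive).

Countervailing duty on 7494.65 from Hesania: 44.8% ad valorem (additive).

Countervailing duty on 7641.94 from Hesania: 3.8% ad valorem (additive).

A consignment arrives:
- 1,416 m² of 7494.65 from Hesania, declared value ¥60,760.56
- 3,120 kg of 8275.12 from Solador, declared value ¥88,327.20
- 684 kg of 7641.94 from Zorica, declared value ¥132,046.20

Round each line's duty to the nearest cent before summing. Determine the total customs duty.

¥72,116.09

Line 1 (7494.65, Hesania, 1,416 m², ¥60,760.56):
Base rate for 7494.65 is 23.5%.
Additional duty on 7494.65 from Hesania: +44.8%. Applied ad valorem rate: 23.5% + 44.8% = 68.3%.
Duty = ¥60,760.56 × 68.3% = ¥41,499.46.
Line 2 (8275.12, Solador, 3,120 kg, ¥88,327.20):
Base rate for 8275.12 is 19.5% + ¥1.33/kg.
8275.12 has an FTA preferential rate, but origin Solador is not Zorica; base rate stands.
Duty = ¥88,327.20 × 19.5% + 3,120 × ¥1.33 = ¥21,373.40.
Line 3 (7641.94, Zorica, 684 kg, ¥132,046.20):
Base rate for 7641.94 is 12.5% + ¥2.70/kg.
Origin Zorica qualifies under the Astania–Zorica agreement and 7641.94 is covered: preferential rate 7% applies instead.
The additional-duty order on 7641.94 targets Hesania, not Zorica; it does not apply.
Duty = ¥132,046.20 × 7% = ¥9,243.23.
Total = ¥41,499.46 + ¥21,373.40 + ¥9,243.23 = ¥72,116.09.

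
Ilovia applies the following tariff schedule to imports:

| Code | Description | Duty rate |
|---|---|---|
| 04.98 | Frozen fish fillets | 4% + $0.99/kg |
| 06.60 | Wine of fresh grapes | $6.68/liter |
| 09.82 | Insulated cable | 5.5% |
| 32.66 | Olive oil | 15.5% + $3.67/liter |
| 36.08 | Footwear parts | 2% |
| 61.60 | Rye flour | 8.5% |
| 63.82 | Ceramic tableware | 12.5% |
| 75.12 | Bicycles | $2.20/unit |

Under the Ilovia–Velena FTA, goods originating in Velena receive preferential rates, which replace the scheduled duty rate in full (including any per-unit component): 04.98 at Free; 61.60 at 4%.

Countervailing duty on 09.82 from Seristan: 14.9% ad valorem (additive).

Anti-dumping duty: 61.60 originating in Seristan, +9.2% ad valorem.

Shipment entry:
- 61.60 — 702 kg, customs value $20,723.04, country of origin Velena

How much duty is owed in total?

$828.92

Line 1 (61.60, Velena, 702 kg, $20,723.04):
Base rate for 61.60 is 8.5%.
Origin Velena qualifies under the Ilovia–Velena agreement and 61.60 is covered: preferential rate 4% applies instead.
The additional-duty order on 61.60 targets Seristan, not Velena; it does not apply.
Duty = $20,723.04 × 4% = $828.92.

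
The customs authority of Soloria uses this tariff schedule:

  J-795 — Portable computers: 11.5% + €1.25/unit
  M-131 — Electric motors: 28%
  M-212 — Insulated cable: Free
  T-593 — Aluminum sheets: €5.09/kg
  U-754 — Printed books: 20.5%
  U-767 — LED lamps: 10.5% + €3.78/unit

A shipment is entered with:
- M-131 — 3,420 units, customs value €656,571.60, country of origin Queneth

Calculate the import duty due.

Line 1 (M-131, Queneth, 3,420 units, €656,571.60):
Base rate for M-131 is 28%.
Duty = €656,571.60 × 28% = €183,840.05.

€183,840.05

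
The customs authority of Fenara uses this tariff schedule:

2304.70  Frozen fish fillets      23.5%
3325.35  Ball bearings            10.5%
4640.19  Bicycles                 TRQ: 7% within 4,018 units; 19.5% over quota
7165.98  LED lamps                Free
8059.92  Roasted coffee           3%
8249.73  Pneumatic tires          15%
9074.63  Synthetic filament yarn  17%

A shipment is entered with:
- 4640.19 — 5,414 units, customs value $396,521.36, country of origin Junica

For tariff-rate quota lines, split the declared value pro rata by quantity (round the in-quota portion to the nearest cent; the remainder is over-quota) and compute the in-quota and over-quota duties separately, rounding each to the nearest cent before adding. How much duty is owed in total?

Line 1 (4640.19, Junica, 5,414 units, $396,521.36):
Code 4640.19 is under a tariff-rate quota (threshold 4,018 units). In-quota: 4,018 units at 7%; over-quota: 1,396 units at 19.5%.
Pro-rata value split: in-quota = $396,521.36 × 4,018/5,414 = $294,278.32; over-quota = $396,521.36 − $294,278.32 = $102,243.04.
In-quota duty = $294,278.32 × 7% = $20,599.48. Over-quota duty = $102,243.04 × 19.5% = $19,937.39.
Line duty = $20,599.48 + $19,937.39 = $40,536.87.

$40,536.87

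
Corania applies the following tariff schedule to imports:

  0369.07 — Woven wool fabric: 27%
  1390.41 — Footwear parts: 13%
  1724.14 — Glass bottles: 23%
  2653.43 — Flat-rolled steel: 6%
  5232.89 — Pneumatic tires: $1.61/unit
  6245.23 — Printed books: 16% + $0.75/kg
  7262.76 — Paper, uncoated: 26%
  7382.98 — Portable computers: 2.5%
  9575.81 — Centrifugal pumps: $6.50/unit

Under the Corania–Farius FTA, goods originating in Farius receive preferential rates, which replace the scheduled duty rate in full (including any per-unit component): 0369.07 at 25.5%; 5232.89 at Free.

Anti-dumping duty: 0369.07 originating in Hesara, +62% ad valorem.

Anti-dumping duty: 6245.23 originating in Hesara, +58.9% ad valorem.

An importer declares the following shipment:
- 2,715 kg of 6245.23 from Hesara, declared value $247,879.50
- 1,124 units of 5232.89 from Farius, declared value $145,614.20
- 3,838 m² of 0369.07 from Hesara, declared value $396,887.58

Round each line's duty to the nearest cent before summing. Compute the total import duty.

Line 1 (6245.23, Hesara, 2,715 kg, $247,879.50):
Base rate for 6245.23 is 16% + $0.75/kg.
Additional duty on 6245.23 from Hesara: +58.9%. Applied ad valorem rate: 16% + 58.9% = 74.9%.
Duty = $247,879.50 × 74.9% + 2,715 × $0.75 = $187,698.00.
Line 2 (5232.89, Farius, 1,124 units, $145,614.20):
Base rate for 5232.89 is $1.61/unit.
Origin Farius qualifies under the Corania–Farius agreement and 5232.89 is covered: preferential rate Free applies instead.
Duty = $145,614.20 × 0% = $0.00.
Line 3 (0369.07, Hesara, 3,838 m², $396,887.58):
Base rate for 0369.07 is 27%.
0369.07 has an FTA preferential rate, but origin Hesara is not Farius; base rate stands.
Additional duty on 0369.07 from Hesara: +62%. Applied ad valorem rate: 27% + 62% = 89%.
Duty = $396,887.58 × 89% = $353,229.95.
Total = $187,698.00 + $0.00 + $353,229.95 = $540,927.95.

$540,927.95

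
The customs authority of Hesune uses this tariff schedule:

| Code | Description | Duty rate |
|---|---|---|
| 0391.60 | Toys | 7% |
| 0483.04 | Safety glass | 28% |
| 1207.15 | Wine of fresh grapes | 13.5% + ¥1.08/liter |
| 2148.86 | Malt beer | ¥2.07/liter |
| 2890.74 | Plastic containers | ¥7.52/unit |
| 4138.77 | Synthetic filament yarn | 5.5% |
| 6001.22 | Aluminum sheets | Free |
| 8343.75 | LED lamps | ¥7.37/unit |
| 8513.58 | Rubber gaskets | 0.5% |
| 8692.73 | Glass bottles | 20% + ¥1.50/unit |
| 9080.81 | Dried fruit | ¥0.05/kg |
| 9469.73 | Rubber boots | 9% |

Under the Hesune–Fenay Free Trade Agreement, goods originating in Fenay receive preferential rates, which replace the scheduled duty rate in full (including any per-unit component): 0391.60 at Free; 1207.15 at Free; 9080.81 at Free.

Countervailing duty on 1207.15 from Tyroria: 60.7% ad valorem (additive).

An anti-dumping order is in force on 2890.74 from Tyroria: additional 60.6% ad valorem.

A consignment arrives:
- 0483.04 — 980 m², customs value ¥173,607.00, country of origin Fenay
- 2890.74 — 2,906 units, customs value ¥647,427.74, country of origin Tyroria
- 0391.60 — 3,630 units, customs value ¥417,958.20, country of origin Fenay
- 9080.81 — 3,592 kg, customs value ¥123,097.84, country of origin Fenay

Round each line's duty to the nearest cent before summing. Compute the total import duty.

Line 1 (0483.04, Fenay, 980 m², ¥173,607.00):
Base rate for 0483.04 is 28%.
Origin Fenay is the FTA partner but 0483.04 is not on the preference list; base rate stands.
Duty = ¥173,607.00 × 28% = ¥48,609.96.
Line 2 (2890.74, Tyroria, 2,906 units, ¥647,427.74):
Base rate for 2890.74 is ¥7.52/unit.
Additional duty on 2890.74 from Tyroria: +60.6% ad valorem. Applied ad valorem rate = 60.6%.
Duty = ¥647,427.74 × 60.6% + 2,906 × ¥7.52 = ¥414,194.33.
Line 3 (0391.60, Fenay, 3,630 units, ¥417,958.20):
Base rate for 0391.60 is 7%.
Origin Fenay qualifies under the Hesune–Fenay agreement and 0391.60 is covered: preferential rate Free applies instead.
Duty = ¥417,958.20 × 0% = ¥0.00.
Line 4 (9080.81, Fenay, 3,592 kg, ¥123,097.84):
Base rate for 9080.81 is ¥0.05/kg.
Origin Fenay qualifies under the Hesune–Fenay agreement and 9080.81 is covered: preferential rate Free applies instead.
Duty = ¥123,097.84 × 0% = ¥0.00.
Total = ¥48,609.96 + ¥414,194.33 + ¥0.00 + ¥0.00 = ¥462,804.29.

¥462,804.29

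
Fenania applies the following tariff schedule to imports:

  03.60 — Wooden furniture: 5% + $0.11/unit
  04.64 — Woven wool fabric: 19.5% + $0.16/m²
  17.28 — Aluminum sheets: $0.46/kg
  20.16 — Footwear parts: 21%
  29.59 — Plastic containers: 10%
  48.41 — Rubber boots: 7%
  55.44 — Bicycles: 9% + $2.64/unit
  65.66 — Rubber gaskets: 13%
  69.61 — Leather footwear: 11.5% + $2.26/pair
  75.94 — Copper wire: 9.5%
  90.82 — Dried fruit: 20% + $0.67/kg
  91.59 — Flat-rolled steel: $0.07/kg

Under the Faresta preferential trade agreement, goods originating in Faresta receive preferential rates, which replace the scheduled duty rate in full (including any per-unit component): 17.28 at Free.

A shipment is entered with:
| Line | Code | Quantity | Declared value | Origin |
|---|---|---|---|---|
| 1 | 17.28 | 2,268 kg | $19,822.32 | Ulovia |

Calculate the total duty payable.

Line 1 (17.28, Ulovia, 2,268 kg, $19,822.32):
Base rate for 17.28 is $0.46/kg.
17.28 has an FTA preferential rate, but origin Ulovia is not Faresta; base rate stands.
Duty = 2,268 × $0.46 = $1,043.28.

$1,043.28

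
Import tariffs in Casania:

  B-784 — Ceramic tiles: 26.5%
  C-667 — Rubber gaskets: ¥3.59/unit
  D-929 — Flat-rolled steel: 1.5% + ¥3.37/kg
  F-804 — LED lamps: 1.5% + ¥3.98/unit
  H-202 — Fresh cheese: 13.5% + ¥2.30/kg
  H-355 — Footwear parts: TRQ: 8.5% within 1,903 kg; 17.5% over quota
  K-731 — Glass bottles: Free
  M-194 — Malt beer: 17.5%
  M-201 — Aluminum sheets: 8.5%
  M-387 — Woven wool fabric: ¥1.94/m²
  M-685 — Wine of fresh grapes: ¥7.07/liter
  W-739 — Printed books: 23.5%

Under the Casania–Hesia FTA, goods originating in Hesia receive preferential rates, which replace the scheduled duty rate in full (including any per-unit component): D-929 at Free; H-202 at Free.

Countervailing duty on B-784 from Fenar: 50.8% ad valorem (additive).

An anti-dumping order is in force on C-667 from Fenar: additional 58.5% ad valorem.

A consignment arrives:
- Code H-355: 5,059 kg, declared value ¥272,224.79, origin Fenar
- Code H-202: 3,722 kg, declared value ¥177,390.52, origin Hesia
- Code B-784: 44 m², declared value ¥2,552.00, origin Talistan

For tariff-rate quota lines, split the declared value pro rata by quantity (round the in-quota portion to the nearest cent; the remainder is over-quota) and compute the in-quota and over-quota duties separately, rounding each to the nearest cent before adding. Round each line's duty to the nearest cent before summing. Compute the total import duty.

Line 1 (H-355, Fenar, 5,059 kg, ¥272,224.79):
Code H-355 is under a tariff-rate quota (threshold 1,903 kg). In-quota: 1,903 kg at 8.5%; over-quota: 3,156 kg at 17.5%.
Pro-rata value split: in-quota = ¥272,224.79 × 1,903/5,059 = ¥102,400.43; over-quota = ¥272,224.79 − ¥102,400.43 = ¥169,824.36.
In-quota duty = ¥102,400.43 × 8.5% = ¥8,704.04. Over-quota duty = ¥169,824.36 × 17.5% = ¥29,719.26.
Line duty = ¥8,704.04 + ¥29,719.26 = ¥38,423.30.
Line 2 (H-202, Hesia, 3,722 kg, ¥177,390.52):
Base rate for H-202 is 13.5% + ¥2.30/kg.
Origin Hesia qualifies under the Casania–Hesia agreement and H-202 is covered: preferential rate Free applies instead.
Duty = ¥177,390.52 × 0% = ¥0.00.
Line 3 (B-784, Talistan, 44 m², ¥2,552.00):
Base rate for B-784 is 26.5%.
The additional-duty order on B-784 targets Fenar, not Talistan; it does not apply.
Duty = ¥2,552.00 × 26.5% = ¥676.28.
Total = ¥38,423.30 + ¥0.00 + ¥676.28 = ¥39,099.58.

¥39,099.58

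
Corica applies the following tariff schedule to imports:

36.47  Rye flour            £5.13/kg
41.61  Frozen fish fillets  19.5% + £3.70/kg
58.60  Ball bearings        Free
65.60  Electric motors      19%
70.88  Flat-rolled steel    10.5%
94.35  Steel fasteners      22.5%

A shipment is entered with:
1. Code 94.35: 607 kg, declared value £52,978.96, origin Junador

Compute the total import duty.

Line 1 (94.35, Junador, 607 kg, £52,978.96):
Base rate for 94.35 is 22.5%.
Duty = £52,978.96 × 22.5% = £11,920.27.

£11,920.27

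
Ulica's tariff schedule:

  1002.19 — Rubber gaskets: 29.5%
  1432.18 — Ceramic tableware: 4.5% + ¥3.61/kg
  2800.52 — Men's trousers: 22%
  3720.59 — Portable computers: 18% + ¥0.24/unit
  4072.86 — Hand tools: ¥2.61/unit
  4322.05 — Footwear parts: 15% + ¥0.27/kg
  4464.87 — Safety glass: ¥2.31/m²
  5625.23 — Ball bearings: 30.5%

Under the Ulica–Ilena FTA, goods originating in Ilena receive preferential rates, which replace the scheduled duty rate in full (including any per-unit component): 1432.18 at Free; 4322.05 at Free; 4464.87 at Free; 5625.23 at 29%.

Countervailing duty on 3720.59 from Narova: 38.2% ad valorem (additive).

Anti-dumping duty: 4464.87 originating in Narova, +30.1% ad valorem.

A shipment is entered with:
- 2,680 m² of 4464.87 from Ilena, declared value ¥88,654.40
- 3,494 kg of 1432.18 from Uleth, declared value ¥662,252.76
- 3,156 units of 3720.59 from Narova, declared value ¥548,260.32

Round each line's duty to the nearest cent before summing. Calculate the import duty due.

Line 1 (4464.87, Ilena, 2,680 m², ¥88,654.40):
Base rate for 4464.87 is ¥2.31/m².
Origin Ilena qualifies under the Ulica–Ilena agreement and 4464.87 is covered: preferential rate Free applies instead.
The additional-duty order on 4464.87 targets Narova, not Ilena; it does not apply.
Duty = ¥88,654.40 × 0% = ¥0.00.
Line 2 (1432.18, Uleth, 3,494 kg, ¥662,252.76):
Base rate for 1432.18 is 4.5% + ¥3.61/kg.
1432.18 has an FTA preferential rate, but origin Uleth is not Ilena; base rate stands.
Duty = ¥662,252.76 × 4.5% + 3,494 × ¥3.61 = ¥42,414.71.
Line 3 (3720.59, Narova, 3,156 units, ¥548,260.32):
Base rate for 3720.59 is 18% + ¥0.24/unit.
Additional duty on 3720.59 from Narova: +38.2%. Applied ad valorem rate: 18% + 38.2% = 56.2%.
Duty = ¥548,260.32 × 56.2% + 3,156 × ¥0.24 = ¥308,879.74.
Total = ¥0.00 + ¥42,414.71 + ¥308,879.74 = ¥351,294.45.

¥351,294.45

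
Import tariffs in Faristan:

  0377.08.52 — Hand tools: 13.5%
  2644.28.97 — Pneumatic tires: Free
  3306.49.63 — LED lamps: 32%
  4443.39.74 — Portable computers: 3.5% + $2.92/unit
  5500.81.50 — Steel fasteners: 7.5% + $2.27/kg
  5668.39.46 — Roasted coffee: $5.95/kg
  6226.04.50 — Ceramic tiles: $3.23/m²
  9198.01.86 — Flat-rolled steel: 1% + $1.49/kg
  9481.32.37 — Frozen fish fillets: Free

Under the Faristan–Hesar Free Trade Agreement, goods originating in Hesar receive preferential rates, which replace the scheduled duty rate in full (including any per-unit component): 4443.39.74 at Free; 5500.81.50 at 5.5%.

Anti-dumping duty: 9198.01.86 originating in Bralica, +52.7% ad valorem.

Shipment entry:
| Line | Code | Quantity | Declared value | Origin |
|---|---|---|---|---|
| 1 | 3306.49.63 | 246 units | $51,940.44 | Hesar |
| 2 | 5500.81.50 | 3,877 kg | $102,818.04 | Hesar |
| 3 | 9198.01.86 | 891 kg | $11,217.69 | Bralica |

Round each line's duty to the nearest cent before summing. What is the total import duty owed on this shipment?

Line 1 (3306.49.63, Hesar, 246 units, $51,940.44):
Base rate for 3306.49.63 is 32%.
Origin Hesar is the FTA partner but 3306.49.63 is not on the preference list; base rate stands.
Duty = $51,940.44 × 32% = $16,620.94.
Line 2 (5500.81.50, Hesar, 3,877 kg, $102,818.04):
Base rate for 5500.81.50 is 7.5% + $2.27/kg.
Origin Hesar qualifies under the Faristan–Hesar agreement and 5500.81.50 is covered: preferential rate 5.5% applies instead.
Duty = $102,818.04 × 5.5% = $5,654.99.
Line 3 (9198.01.86, Bralica, 891 kg, $11,217.69):
Base rate for 9198.01.86 is 1% + $1.49/kg.
Additional duty on 9198.01.86 from Bralica: +52.7%. Applied ad valorem rate: 1% + 52.7% = 53.7%.
Duty = $11,217.69 × 53.7% + 891 × $1.49 = $7,351.49.
Total = $16,620.94 + $5,654.99 + $7,351.49 = $29,627.42.

$29,627.42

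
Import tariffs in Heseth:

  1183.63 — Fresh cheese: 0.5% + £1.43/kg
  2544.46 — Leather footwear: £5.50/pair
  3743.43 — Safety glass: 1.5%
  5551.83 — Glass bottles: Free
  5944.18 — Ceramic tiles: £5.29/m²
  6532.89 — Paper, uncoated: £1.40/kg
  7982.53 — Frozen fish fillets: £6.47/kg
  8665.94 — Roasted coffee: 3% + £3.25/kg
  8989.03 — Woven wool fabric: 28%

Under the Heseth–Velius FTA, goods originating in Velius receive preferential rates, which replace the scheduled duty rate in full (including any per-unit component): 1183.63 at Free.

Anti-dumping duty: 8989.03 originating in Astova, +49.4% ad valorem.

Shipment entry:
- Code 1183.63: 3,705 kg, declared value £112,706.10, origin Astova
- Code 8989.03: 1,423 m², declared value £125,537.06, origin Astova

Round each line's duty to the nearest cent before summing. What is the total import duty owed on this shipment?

Line 1 (1183.63, Astova, 3,705 kg, £112,706.10):
Base rate for 1183.63 is 0.5% + £1.43/kg.
1183.63 has an FTA preferential rate, but origin Astova is not Velius; base rate stands.
Duty = £112,706.10 × 0.5% + 3,705 × £1.43 = £5,861.68.
Line 2 (8989.03, Astova, 1,423 m², £125,537.06):
Base rate for 8989.03 is 28%.
Additional duty on 8989.03 from Astova: +49.4%. Applied ad valorem rate: 28% + 49.4% = 77.4%.
Duty = £125,537.06 × 77.4% = £97,165.68.
Total = £5,861.68 + £97,165.68 = £103,027.36.

£103,027.36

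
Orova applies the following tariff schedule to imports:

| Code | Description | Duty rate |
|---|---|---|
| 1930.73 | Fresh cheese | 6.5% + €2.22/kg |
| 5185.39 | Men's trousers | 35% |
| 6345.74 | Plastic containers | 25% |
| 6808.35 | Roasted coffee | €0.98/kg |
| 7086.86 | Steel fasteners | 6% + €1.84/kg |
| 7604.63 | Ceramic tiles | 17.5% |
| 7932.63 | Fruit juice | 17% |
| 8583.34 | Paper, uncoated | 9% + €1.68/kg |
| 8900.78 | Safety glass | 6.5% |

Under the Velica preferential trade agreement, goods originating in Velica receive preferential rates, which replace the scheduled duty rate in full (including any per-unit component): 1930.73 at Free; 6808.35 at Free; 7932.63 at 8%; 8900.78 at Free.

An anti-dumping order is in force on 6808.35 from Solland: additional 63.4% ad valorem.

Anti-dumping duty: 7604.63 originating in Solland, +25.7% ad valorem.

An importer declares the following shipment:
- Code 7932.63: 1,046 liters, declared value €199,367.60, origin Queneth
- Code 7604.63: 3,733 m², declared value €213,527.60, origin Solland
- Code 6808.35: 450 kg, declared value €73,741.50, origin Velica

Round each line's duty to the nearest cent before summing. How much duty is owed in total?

€126,136.41

Line 1 (7932.63, Queneth, 1,046 liters, €199,367.60):
Base rate for 7932.63 is 17%.
7932.63 has an FTA preferential rate, but origin Queneth is not Velica; base rate stands.
Duty = €199,367.60 × 17% = €33,892.49.
Line 2 (7604.63, Solland, 3,733 m², €213,527.60):
Base rate for 7604.63 is 17.5%.
Additional duty on 7604.63 from Solland: +25.7%. Applied ad valorem rate: 17.5% + 25.7% = 43.2%.
Duty = €213,527.60 × 43.2% = €92,243.92.
Line 3 (6808.35, Velica, 450 kg, €73,741.50):
Base rate for 6808.35 is €0.98/kg.
Origin Velica qualifies under the Orova–Velica agreement and 6808.35 is covered: preferential rate Free applies instead.
The additional-duty order on 6808.35 targets Solland, not Velica; it does not apply.
Duty = €73,741.50 × 0% = €0.00.
Total = €33,892.49 + €92,243.92 + €0.00 = €126,136.41.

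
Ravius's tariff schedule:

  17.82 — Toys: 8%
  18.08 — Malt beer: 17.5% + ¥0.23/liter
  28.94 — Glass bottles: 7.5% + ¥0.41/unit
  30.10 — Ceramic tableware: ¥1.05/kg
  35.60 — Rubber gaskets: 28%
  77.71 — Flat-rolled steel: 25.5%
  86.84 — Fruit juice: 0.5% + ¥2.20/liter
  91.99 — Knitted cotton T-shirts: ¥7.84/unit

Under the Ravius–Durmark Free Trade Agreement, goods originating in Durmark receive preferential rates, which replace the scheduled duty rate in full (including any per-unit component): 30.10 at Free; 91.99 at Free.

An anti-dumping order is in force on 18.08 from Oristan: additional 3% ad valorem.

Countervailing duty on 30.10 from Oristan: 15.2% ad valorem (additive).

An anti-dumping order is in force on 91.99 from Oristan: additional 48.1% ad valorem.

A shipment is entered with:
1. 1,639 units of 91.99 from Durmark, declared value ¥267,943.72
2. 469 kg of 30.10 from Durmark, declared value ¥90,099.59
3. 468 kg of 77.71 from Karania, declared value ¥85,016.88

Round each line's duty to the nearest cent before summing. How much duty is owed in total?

¥21,679.30

Line 1 (91.99, Durmark, 1,639 units, ¥267,943.72):
Base rate for 91.99 is ¥7.84/unit.
Origin Durmark qualifies under the Ravius–Durmark agreement and 91.99 is covered: preferential rate Free applies instead.
The additional-duty order on 91.99 targets Oristan, not Durmark; it does not apply.
Duty = ¥267,943.72 × 0% = ¥0.00.
Line 2 (30.10, Durmark, 469 kg, ¥90,099.59):
Base rate for 30.10 is ¥1.05/kg.
Origin Durmark qualifies under the Ravius–Durmark agreement and 30.10 is covered: preferential rate Free applies instead.
The additional-duty order on 30.10 targets Oristan, not Durmark; it does not apply.
Duty = ¥90,099.59 × 0% = ¥0.00.
Line 3 (77.71, Karania, 468 kg, ¥85,016.88):
Base rate for 77.71 is 25.5%.
Duty = ¥85,016.88 × 25.5% = ¥21,679.30.
Total = ¥0.00 + ¥0.00 + ¥21,679.30 = ¥21,679.30.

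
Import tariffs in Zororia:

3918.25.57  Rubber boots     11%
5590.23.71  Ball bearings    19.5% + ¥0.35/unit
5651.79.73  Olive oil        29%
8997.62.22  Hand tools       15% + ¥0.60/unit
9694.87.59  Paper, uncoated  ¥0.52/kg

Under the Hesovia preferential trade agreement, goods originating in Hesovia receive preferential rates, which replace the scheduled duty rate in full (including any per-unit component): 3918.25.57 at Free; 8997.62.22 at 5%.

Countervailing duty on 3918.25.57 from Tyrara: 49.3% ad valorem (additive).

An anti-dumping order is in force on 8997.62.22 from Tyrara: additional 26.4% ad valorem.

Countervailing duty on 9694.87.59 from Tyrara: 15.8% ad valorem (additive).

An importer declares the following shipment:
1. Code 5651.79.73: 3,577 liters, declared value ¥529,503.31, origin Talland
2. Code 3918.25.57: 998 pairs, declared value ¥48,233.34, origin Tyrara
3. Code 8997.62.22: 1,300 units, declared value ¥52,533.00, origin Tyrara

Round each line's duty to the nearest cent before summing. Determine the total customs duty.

¥205,169.32

Line 1 (5651.79.73, Talland, 3,577 liters, ¥529,503.31):
Base rate for 5651.79.73 is 29%.
Duty = ¥529,503.31 × 29% = ¥153,555.96.
Line 2 (3918.25.57, Tyrara, 998 pairs, ¥48,233.34):
Base rate for 3918.25.57 is 11%.
3918.25.57 has an FTA preferential rate, but origin Tyrara is not Hesovia; base rate stands.
Additional duty on 3918.25.57 from Tyrara: +49.3%. Applied ad valorem rate: 11% + 49.3% = 60.3%.
Duty = ¥48,233.34 × 60.3% = ¥29,084.70.
Line 3 (8997.62.22, Tyrara, 1,300 units, ¥52,533.00):
Base rate for 8997.62.22 is 15% + ¥0.60/unit.
8997.62.22 has an FTA preferential rate, but origin Tyrara is not Hesovia; base rate stands.
Additional duty on 8997.62.22 from Tyrara: +26.4%. Applied ad valorem rate: 15% + 26.4% = 41.4%.
Duty = ¥52,533.00 × 41.4% + 1,300 × ¥0.60 = ¥22,528.66.
Total = ¥153,555.96 + ¥29,084.70 + ¥22,528.66 = ¥205,169.32.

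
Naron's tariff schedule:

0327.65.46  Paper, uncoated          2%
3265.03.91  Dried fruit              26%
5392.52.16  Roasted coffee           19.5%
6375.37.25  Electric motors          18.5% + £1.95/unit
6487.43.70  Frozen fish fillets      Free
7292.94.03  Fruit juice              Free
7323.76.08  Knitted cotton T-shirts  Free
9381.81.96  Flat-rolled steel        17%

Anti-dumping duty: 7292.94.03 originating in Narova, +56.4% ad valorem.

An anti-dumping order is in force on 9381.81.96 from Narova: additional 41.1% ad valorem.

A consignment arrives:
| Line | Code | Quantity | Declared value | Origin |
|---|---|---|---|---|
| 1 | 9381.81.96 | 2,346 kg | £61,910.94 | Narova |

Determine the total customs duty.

Line 1 (9381.81.96, Narova, 2,346 kg, £61,910.94):
Base rate for 9381.81.96 is 17%.
Additional duty on 9381.81.96 from Narova: +41.1%. Applied ad valorem rate: 17% + 41.1% = 58.1%.
Duty = £61,910.94 × 58.1% = £35,970.26.

£35,970.26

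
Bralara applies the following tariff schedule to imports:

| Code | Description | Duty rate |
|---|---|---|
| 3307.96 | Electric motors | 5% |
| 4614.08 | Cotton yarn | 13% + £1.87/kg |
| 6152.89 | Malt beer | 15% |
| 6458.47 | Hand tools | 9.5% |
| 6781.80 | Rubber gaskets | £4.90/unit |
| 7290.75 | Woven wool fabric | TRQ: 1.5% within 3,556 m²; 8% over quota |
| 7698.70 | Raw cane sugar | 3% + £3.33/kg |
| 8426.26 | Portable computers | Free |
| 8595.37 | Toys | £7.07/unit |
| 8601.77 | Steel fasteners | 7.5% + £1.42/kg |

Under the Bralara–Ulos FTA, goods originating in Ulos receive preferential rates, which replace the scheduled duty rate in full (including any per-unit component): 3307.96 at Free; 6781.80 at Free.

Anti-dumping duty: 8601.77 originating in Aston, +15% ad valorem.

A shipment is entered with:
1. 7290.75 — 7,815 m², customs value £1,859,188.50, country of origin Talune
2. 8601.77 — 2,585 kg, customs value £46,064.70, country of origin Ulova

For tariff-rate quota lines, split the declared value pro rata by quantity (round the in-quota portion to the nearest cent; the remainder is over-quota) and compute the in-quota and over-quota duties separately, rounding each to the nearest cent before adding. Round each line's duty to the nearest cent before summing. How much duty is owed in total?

Line 1 (7290.75, Talune, 7,815 m², £1,859,188.50):
Code 7290.75 is under a tariff-rate quota (threshold 3,556 m²). In-quota: 3,556 m² at 1.5%; over-quota: 4,259 m² at 8%.
Pro-rata value split: in-quota = £1,859,188.50 × 3,556/7,815 = £845,972.40; over-quota = £1,859,188.50 − £845,972.40 = £1,013,216.10.
In-quota duty = £845,972.40 × 1.5% = £12,689.59. Over-quota duty = £1,013,216.10 × 8% = £81,057.29.
Line duty = £12,689.59 + £81,057.29 = £93,746.88.
Line 2 (8601.77, Ulova, 2,585 kg, £46,064.70):
Base rate for 8601.77 is 7.5% + £1.42/kg.
The additional-duty order on 8601.77 targets Aston, not Ulova; it does not apply.
Duty = £46,064.70 × 7.5% + 2,585 × £1.42 = £7,125.55.
Total = £93,746.88 + £7,125.55 = £100,872.43.

£100,872.43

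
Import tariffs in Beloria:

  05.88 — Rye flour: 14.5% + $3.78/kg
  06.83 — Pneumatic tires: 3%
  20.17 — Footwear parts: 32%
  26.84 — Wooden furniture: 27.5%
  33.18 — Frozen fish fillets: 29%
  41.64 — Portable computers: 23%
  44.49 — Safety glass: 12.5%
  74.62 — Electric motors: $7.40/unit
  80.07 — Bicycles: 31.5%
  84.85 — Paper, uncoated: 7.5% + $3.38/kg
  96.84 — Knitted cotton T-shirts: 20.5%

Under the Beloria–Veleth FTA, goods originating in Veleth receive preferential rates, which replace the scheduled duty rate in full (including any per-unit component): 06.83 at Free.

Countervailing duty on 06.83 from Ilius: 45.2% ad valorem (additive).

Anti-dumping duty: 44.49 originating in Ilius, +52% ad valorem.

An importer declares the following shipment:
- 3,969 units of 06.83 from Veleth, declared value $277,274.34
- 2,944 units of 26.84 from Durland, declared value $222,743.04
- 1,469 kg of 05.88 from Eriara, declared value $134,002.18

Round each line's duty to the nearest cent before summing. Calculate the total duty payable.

Line 1 (06.83, Veleth, 3,969 units, $277,274.34):
Base rate for 06.83 is 3%.
Origin Veleth qualifies under the Beloria–Veleth agreement and 06.83 is covered: preferential rate Free applies instead.
The additional-duty order on 06.83 targets Ilius, not Veleth; it does not apply.
Duty = $277,274.34 × 0% = $0.00.
Line 2 (26.84, Durland, 2,944 units, $222,743.04):
Base rate for 26.84 is 27.5%.
Duty = $222,743.04 × 27.5% = $61,254.34.
Line 3 (05.88, Eriara, 1,469 kg, $134,002.18):
Base rate for 05.88 is 14.5% + $3.78/kg.
Duty = $134,002.18 × 14.5% + 1,469 × $3.78 = $24,983.14.
Total = $0.00 + $61,254.34 + $24,983.14 = $86,237.48.

$86,237.48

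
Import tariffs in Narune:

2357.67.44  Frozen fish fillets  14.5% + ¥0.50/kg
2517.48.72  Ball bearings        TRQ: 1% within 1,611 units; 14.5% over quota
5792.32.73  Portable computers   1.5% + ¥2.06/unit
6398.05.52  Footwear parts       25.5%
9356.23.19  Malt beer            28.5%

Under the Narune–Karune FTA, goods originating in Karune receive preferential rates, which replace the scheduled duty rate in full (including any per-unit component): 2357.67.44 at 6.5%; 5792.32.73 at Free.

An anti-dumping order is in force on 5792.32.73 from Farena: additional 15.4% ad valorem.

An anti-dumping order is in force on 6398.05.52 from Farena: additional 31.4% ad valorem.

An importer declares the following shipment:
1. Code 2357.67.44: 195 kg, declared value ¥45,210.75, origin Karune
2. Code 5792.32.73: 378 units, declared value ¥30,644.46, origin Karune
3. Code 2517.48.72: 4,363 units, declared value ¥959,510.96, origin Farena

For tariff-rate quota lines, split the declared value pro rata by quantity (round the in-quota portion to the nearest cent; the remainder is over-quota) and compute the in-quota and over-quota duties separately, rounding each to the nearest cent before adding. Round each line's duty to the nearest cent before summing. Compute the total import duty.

Line 1 (2357.67.44, Karune, 195 kg, ¥45,210.75):
Base rate for 2357.67.44 is 14.5% + ¥0.50/kg.
Origin Karune qualifies under the Narune–Karune agreement and 2357.67.44 is covered: preferential rate 6.5% applies instead.
Duty = ¥45,210.75 × 6.5% = ¥2,938.70.
Line 2 (5792.32.73, Karune, 378 units, ¥30,644.46):
Base rate for 5792.32.73 is 1.5% + ¥2.06/unit.
Origin Karune qualifies under the Narune–Karune agreement and 5792.32.73 is covered: preferential rate Free applies instead.
The additional-duty order on 5792.32.73 targets Farena, not Karune; it does not apply.
Duty = ¥30,644.46 × 0% = ¥0.00.
Line 3 (2517.48.72, Farena, 4,363 units, ¥959,510.96):
Code 2517.48.72 is under a tariff-rate quota (threshold 1,611 units). In-quota: 1,611 units at 1%; over-quota: 2,752 units at 14.5%.
Pro-rata value split: in-quota = ¥959,510.96 × 1,611/4,363 = ¥354,291.12; over-quota = ¥959,510.96 − ¥354,291.12 = ¥605,219.84.
In-quota duty = ¥354,291.12 × 1% = ¥3,542.91. Over-quota duty = ¥605,219.84 × 14.5% = ¥87,756.88.
Line duty = ¥3,542.91 + ¥87,756.88 = ¥91,299.79.
Total = ¥2,938.70 + ¥0.00 + ¥91,299.79 = ¥94,238.49.

¥94,238.49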